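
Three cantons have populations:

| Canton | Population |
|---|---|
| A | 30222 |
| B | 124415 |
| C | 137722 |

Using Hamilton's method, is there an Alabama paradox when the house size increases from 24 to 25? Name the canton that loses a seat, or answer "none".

A

At 24 seats: A 3, B 10, C 11.
At 25 seats: A 2, B 11, C 12.
A drops from 3 to 2.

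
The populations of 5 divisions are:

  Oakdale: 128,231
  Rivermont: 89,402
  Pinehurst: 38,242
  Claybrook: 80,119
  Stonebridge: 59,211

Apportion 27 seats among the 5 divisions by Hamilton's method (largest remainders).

Oakdale 9, Rivermont 6, Pinehurst 3, Claybrook 5, Stonebridge 4

Total 395205; standard divisor 395205/27 ≈ 14637.222.
Standard quotas: Oakdale 8.7606, Rivermont 6.1079, Pinehurst 2.6127, Claybrook 5.4736, Stonebridge 4.0452.
Lower quotas: Oakdale 8, Rivermont 6, Pinehurst 2, Claybrook 5, Stonebridge 4 (sum 25, leaving 2 seats).
Remainders in descending order: Oakdale 0.7606, Pinehurst 0.6127, Claybrook 0.4736, Rivermont 0.1079, Stonebridge 0.0452.
Largest remainders: Oakdale, Pinehurst receive the extra seats.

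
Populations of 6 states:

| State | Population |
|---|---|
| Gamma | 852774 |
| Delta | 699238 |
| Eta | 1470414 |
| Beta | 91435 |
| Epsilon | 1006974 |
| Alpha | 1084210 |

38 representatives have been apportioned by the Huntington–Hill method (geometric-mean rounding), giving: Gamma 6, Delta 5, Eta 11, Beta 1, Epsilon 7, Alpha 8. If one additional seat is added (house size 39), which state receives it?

Priority for the next seat is population ÷ (√(s·(s+1))).
Priorities: Gamma 131585.885, Delta 127662.809, Eta 127983.111, Beta 64654.309, Epsilon 134562.561, Alpha 127775.374.
Highest priority: Epsilon.

Epsilon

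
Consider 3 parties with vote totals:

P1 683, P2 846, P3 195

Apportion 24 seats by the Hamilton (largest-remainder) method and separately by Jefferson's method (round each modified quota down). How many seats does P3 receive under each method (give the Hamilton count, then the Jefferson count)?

Hamilton: P1 9, P2 12, P3 3.
Jefferson: P1 10, P2 12, P3 2.
P3 gets 3 under Hamilton and 2 under Jefferson.

3 and 2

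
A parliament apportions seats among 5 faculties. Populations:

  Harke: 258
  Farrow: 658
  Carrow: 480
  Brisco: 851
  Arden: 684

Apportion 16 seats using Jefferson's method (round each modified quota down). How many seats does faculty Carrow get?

Standard divisor 2931/16 ≈ 183.188; standard quotas: Harke 1.408, Farrow 3.592, Carrow 2.620, Brisco 4.646, Arden 3.734.
Rounding down gives 1, 3, 2, 4, 3 = 13 seats, so the divisor must be adjusted.
With modified divisor 162: modified quotas Harke 1.593, Farrow 4.062, Carrow 2.963, Brisco 5.253, Arden 4.222.
Rounding down: Harke 1, Farrow 4, Carrow 2, Brisco 5, Arden 4 (total 16).
Carrow receives 2.

2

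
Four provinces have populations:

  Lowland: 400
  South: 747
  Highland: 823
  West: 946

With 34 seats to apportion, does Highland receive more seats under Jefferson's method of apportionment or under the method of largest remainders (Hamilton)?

Jefferson: Lowland 4, South 9, Highland 10, West 11.
Hamilton: Lowland 5, South 9, Highland 9, West 11.
Highland gets 10 under Jefferson and 9 under Hamilton.

Jefferson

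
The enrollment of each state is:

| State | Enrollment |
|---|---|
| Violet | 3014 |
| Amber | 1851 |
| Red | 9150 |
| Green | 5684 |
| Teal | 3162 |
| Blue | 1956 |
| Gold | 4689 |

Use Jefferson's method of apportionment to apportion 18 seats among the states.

Violet 2, Amber 1, Red 6, Green 3, Teal 2, Blue 1, Gold 3

Standard divisor 29506/18 ≈ 1639.222; standard quotas: Violet 1.839, Amber 1.129, Red 5.582, Green 3.467, Teal 1.929, Blue 1.193, Gold 2.861.
Rounding down gives 1, 1, 5, 3, 1, 1, 2 = 14 seats, so the divisor must be adjusted.
With modified divisor 1460: modified quotas Violet 2.064, Amber 1.268, Red 6.267, Green 3.893, Teal 2.166, Blue 1.340, Gold 3.212.
Rounding down: Violet 2, Amber 1, Red 6, Green 3, Teal 2, Blue 1, Gold 3 (total 18).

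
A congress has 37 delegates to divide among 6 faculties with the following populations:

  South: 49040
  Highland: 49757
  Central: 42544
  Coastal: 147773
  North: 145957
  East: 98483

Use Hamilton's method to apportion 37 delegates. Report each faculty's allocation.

South: 3; Highland: 4; Central: 3; Coastal: 10; North: 10; East: 7

The standard divisor is 533554/37 ≈ 14420.378.
Standard quotas: South 3.4007, Highland 3.4505, Central 2.9503, Coastal 10.2475, North 10.1216, East 6.8294.
Lower quotas: South 3, Highland 3, Central 2, Coastal 10, North 10, East 6 (sum 34, leaving 3 seats).
Remainders in descending order: Central 0.9503, East 0.8294, Highland 0.4505, South 0.4007, Coastal 0.2475, North 0.1216.
Largest remainders: Central, East, Highland receive the extra seats.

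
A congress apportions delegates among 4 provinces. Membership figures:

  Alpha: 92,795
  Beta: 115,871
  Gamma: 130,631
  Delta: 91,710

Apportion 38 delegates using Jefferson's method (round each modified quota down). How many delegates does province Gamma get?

Standard divisor 431007/38 ≈ 11342.289; standard quotas: Alpha 8.181, Beta 10.216, Gamma 11.517, Delta 8.086.
Rounding down gives 8, 10, 11, 8 = 37 seats, so the divisor must be adjusted.
With modified divisor 10700: modified quotas Alpha 8.672, Beta 10.829, Gamma 12.209, Delta 8.571.
Rounding down: Alpha 8, Beta 10, Gamma 12, Delta 8 (total 38).
Gamma receives 12.

12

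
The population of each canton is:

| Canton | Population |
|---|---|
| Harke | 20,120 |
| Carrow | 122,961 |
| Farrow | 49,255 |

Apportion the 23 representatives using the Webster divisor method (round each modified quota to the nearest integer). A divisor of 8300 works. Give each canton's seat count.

With modified divisor 8300: modified quotas Harke 2.424, Carrow 14.815, Farrow 5.934.
Rounding to the nearest integer: Harke 2, Carrow 15, Farrow 6 (total 23).

Harke 2, Carrow 15, Farrow 6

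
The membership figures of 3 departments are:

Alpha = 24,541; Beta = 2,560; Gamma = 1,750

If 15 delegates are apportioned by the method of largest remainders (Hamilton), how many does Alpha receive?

Total 28851; standard divisor 28851/15 ≈ 1923.4.
Standard quotas: Alpha 12.7592, Beta 1.3310, Gamma 0.9098.
Lower quotas: Alpha 12, Beta 1, Gamma 0 (sum 13, leaving 2 seats).
Remainders in descending order: Gamma 0.9098, Alpha 0.7592, Beta 0.3310.
The surplus seats go to Gamma, Alpha.
Alpha receives 13.

13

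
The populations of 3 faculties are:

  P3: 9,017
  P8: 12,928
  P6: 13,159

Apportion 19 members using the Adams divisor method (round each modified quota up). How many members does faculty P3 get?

Standard divisor 35104/19 ≈ 1847.579; standard quotas: P3 4.880, P8 6.997, P6 7.122.
Rounding up gives 5, 7, 8 = 20 seats, so the divisor must be adjusted.
With modified divisor 2000: modified quotas P3 4.508, P8 6.464, P6 6.580.
Rounding up: P3 5, P8 7, P6 7 (total 19).
P3 receives 5.

5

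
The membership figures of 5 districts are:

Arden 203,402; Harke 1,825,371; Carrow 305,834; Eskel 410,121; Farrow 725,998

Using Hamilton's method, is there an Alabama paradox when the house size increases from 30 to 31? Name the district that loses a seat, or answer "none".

none

At 30 seats: Arden 2, Harke 16, Carrow 3, Eskel 3, Farrow 6.
At 31 seats: Arden 2, Harke 16, Carrow 3, Eskel 4, Farrow 6.
No district's allocation decreased.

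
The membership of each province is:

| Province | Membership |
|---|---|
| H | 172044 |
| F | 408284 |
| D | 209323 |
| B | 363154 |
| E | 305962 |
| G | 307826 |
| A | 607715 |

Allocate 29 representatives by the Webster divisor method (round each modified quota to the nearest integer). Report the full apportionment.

Standard divisor 2374308/29 ≈ 81872.69; standard quotas: H 2.101, F 4.987, D 2.557, B 4.436, E 3.737, G 3.760, A 7.423.
Rounding to the nearest integer gives H 2, F 5, D 3, B 4, E 4, G 4, A 7 — total 29, matching the house size, so no adjustment is needed.

H=2, F=5, D=3, B=4, E=4, G=4, A=7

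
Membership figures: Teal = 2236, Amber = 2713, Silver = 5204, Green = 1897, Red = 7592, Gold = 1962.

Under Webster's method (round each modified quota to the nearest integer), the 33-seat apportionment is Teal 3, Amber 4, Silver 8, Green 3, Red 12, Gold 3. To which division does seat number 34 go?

Teal

Priority for the next seat is population ÷ (current seats + 0.5).
Priorities: Teal 638.857, Amber 602.889, Silver 612.235, Green 542.000, Red 607.360, Gold 560.571.
Highest priority: Teal.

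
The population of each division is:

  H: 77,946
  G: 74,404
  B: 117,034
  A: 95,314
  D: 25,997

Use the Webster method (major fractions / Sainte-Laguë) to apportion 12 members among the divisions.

Standard divisor 390695/12 ≈ 32557.917; standard quotas: H 2.394, G 2.285, B 3.595, A 2.928, D 0.798.
Rounding to the nearest integer gives H 2, G 2, B 4, A 3, D 1 — total 12, matching the house size, so no adjustment is needed.

H: 2; G: 2; B: 4; A: 3; D: 1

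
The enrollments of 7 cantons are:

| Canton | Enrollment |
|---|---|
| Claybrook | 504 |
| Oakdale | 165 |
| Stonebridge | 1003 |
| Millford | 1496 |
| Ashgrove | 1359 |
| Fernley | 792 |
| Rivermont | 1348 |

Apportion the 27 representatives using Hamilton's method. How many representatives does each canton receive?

Claybrook=2, Oakdale=1, Stonebridge=4, Millford=6, Ashgrove=6, Fernley=3, Rivermont=5

Standard divisor: 6667 ÷ 27 ≈ 246.926.
Standard quotas: Claybrook 2.041, Oakdale 0.668, Stonebridge 4.062, Millford 6.058, Ashgrove 5.504, Fernley 3.207, Rivermont 5.459.
Lower quotas: Claybrook 2, Oakdale 0, Stonebridge 4, Millford 6, Ashgrove 5, Fernley 3, Rivermont 5 (sum 25, leaving 2 seats).
Remainders in descending order: Oakdale 0.668, Ashgrove 0.504, Rivermont 0.459, Fernley 0.207, Stonebridge 0.062, Millford 0.058, Claybrook 0.041.
The surplus seats go to Oakdale, Ashgrove.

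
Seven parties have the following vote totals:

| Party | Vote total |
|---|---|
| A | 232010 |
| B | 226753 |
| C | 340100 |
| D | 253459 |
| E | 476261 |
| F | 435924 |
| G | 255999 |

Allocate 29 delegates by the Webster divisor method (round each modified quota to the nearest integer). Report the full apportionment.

A 3, B 3, C 5, D 3, E 6, F 6, G 3

Standard divisor 2220506/29 ≈ 76569.172; standard quotas: A 3.030, B 2.961, C 4.442, D 3.310, E 6.220, F 5.693, G 3.343.
Rounding to the nearest integer gives 3, 3, 4, 3, 6, 6, 3 = 28 seats, so the divisor must be adjusted.
With modified divisor 74400: modified quotas A 3.118, B 3.048, C 4.571, D 3.407, E 6.401, F 5.859, G 3.441.
Rounding to the nearest integer: A 3, B 3, C 5, D 3, E 6, F 6, G 3 (total 29).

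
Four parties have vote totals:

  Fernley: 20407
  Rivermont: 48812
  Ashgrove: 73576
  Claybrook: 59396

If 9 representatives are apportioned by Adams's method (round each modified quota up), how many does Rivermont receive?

Standard divisor 202191/9 ≈ 22465.667; standard quotas: Fernley 0.908, Rivermont 2.173, Ashgrove 3.275, Claybrook 2.644.
Rounding up gives 1, 3, 4, 3 = 11 seats, so the divisor must be adjusted.
With modified divisor 27100: modified quotas Fernley 0.753, Rivermont 1.801, Ashgrove 2.715, Claybrook 2.192.
Rounding up: Fernley 1, Rivermont 2, Ashgrove 3, Claybrook 3 (total 9).
Rivermont receives 2.

2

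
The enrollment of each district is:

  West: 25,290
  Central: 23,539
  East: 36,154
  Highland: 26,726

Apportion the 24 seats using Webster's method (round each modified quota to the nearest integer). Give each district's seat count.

West=5, Central=5, East=8, Highland=6

Standard divisor 111709/24 ≈ 4654.542; standard quotas: West 5.433, Central 5.057, East 7.767, Highland 5.742.
Rounding to the nearest integer gives West 5, Central 5, East 8, Highland 6 — total 24, matching the house size, so no adjustment is needed.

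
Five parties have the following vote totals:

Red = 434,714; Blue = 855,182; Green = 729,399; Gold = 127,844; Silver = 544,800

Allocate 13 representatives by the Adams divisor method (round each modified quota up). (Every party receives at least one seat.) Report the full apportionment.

Standard divisor 2691939/13 ≈ 207072.231; standard quotas: Red 2.099, Blue 4.130, Green 3.522, Gold 0.617, Silver 2.631.
Rounding up gives 3, 5, 4, 1, 3 = 16 seats, so the divisor must be adjusted.
With modified divisor 257800: modified quotas Red 1.686, Blue 3.317, Green 2.829, Gold 0.496, Silver 2.113.
Rounding up: Red 2, Blue 4, Green 3, Gold 1, Silver 3 (total 13).

Red 2; Blue 4; Green 3; Gold 1; Silver 3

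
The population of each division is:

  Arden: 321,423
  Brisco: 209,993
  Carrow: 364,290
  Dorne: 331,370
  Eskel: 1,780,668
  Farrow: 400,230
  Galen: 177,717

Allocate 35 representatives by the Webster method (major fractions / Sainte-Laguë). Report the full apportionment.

Standard divisor 3585691/35 ≈ 102448.314; standard quotas: Arden 3.137, Brisco 2.050, Carrow 3.556, Dorne 3.235, Eskel 17.381, Farrow 3.907, Galen 1.735.
Rounding to the nearest integer gives Arden 3, Brisco 2, Carrow 4, Dorne 3, Eskel 17, Farrow 4, Galen 2 — total 35, matching the house size, so no adjustment is needed.

Arden=3, Brisco=2, Carrow=4, Dorne=3, Eskel=17, Farrow=4, Galen=2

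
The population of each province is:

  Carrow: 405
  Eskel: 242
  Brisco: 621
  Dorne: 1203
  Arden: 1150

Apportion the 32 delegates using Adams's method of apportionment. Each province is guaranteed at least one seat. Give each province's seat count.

Carrow: 4; Eskel: 2; Brisco: 6; Dorne: 10; Arden: 10

Standard divisor 3621/32 ≈ 113.156; standard quotas: Carrow 3.579, Eskel 2.139, Brisco 5.488, Dorne 10.631, Arden 10.163.
Rounding up gives 4, 3, 6, 11, 11 = 35 seats, so the divisor must be adjusted.
With modified divisor 123: modified quotas Carrow 3.293, Eskel 1.967, Brisco 5.049, Dorne 9.780, Arden 9.350.
Rounding up: Carrow 4, Eskel 2, Brisco 6, Dorne 10, Arden 10 (total 32).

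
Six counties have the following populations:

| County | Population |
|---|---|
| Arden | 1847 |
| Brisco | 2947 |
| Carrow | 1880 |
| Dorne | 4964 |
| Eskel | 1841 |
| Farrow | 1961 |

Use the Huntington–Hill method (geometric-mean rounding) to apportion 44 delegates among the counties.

Arden 5, Brisco 9, Carrow 5, Dorne 14, Eskel 5, Farrow 6

With divisor 345: modified quotas Arden 5.354, Brisco 8.542, Carrow 5.449, Dorne 14.388, Eskel 5.336, Farrow 5.684.
Geometric-mean thresholds: Arden √(5·6)=5.477, Brisco √(8·9)=8.485, Carrow √(5·6)=5.477, Dorne √(14·15)=14.491, Eskel √(5·6)=5.477, Farrow √(5·6)=5.477.
Each quota rounded against its threshold gives Arden 5, Brisco 9, Carrow 5, Dorne 14, Eskel 5, Farrow 6 (total 44).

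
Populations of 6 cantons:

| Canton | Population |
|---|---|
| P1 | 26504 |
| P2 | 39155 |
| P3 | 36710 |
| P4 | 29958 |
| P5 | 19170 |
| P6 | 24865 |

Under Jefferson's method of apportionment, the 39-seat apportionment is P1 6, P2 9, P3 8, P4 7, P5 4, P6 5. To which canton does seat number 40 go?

Priority for the next seat is population ÷ (current seats + 1).
Priorities: P1 3786.286, P2 3915.500, P3 4078.889, P4 3744.750, P5 3834.000, P6 4144.167.
Highest priority: P6.

P6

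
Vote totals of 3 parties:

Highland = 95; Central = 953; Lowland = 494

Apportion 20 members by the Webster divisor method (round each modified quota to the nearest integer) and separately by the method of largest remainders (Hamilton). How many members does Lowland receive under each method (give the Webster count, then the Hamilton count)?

6 and 7

Webster: Highland 1, Central 13, Lowland 6.
Hamilton: Highland 1, Central 12, Lowland 7.
Lowland gets 6 under Webster and 7 under Hamilton.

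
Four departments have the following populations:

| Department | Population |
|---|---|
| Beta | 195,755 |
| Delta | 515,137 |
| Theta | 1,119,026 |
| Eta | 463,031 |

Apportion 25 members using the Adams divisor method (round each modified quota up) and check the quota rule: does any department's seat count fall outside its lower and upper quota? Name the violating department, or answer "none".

Standard quotas: Beta 2.134, Delta 5.617, Theta 12.201, Eta 5.048.
Adams allocation: Beta 2, Delta 6, Theta 12, Eta 5.
Every allocation lies between the lower and upper quota.

none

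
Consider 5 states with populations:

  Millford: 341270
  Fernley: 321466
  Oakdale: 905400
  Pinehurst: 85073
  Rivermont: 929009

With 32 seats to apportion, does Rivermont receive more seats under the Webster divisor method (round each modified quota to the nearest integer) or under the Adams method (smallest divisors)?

Webster: Millford 4, Fernley 4, Oakdale 11, Pinehurst 1, Rivermont 12.
Adams: Millford 5, Fernley 4, Oakdale 11, Pinehurst 1, Rivermont 11.
Rivermont gets 12 under Webster and 11 under Adams.

Webster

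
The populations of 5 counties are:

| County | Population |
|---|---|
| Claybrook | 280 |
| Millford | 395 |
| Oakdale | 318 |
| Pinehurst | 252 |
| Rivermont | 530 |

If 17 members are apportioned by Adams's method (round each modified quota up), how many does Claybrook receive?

3

Standard divisor 1775/17 ≈ 104.412; standard quotas: Claybrook 2.682, Millford 3.783, Oakdale 3.046, Pinehurst 2.414, Rivermont 5.076.
Rounding up gives 3, 4, 4, 3, 6 = 20 seats, so the divisor must be adjusted.
With modified divisor 130: modified quotas Claybrook 2.154, Millford 3.038, Oakdale 2.446, Pinehurst 1.938, Rivermont 4.077.
Rounding up: Claybrook 3, Millford 4, Oakdale 3, Pinehurst 2, Rivermont 5 (total 17).
Claybrook receives 3.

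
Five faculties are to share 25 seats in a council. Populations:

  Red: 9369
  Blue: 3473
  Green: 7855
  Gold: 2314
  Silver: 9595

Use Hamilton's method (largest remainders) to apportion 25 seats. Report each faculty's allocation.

Red=7; Blue=3; Green=6; Gold=2; Silver=7

The standard divisor is 32606/25 ≈ 1304.24.
Standard quotas: Red 7.1835, Blue 2.6629, Green 6.0227, Gold 1.7742, Silver 7.3568.
Lower quotas: Red 7, Blue 2, Green 6, Gold 1, Silver 7 (sum 23, leaving 2 seats).
Remainders in descending order: Gold 0.7742, Blue 0.6629, Silver 0.3568, Red 0.1835, Green 0.0227.
Largest remainders: Gold, Blue receive the extra seats.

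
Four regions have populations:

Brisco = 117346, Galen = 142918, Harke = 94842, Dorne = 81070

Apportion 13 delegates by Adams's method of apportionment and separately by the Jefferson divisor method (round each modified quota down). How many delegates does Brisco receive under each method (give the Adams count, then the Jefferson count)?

3 and 4

Adams: Brisco 3, Galen 4, Harke 3, Dorne 3.
Jefferson: Brisco 4, Galen 4, Harke 3, Dorne 2.
Brisco gets 3 under Adams and 4 under Jefferson.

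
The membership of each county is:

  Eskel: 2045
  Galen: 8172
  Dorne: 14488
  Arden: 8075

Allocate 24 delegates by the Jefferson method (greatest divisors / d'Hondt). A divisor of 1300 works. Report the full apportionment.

With modified divisor 1300: modified quotas Eskel 1.573, Galen 6.286, Dorne 11.145, Arden 6.212.
Rounding down: Eskel 1, Galen 6, Dorne 11, Arden 6 (total 24).

Eskel 1, Galen 6, Dorne 11, Arden 6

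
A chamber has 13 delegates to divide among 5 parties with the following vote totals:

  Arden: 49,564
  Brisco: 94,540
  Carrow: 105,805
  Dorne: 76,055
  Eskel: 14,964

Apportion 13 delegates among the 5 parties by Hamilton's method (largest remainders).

Arden 2; Brisco 4; Carrow 4; Dorne 3; Eskel 0

The standard divisor is 340928/13 ≈ 26225.231.
Standard quotas: Arden 1.8899, Brisco 3.6049, Carrow 4.0345, Dorne 2.9001, Eskel 0.5706.
Lower quotas: Arden 1, Brisco 3, Carrow 4, Dorne 2, Eskel 0 (sum 10, leaving 3 seats).
Remainders in descending order: Dorne 0.9001, Arden 0.8899, Brisco 0.6049, Eskel 0.5706, Carrow 0.0345.
The surplus seats go to Dorne, Arden, Brisco.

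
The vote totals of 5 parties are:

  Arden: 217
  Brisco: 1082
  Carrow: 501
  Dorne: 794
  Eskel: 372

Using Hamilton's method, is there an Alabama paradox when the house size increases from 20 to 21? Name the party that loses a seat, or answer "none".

Arden

At 20 seats: Arden 2, Brisco 7, Carrow 3, Dorne 5, Eskel 3.
At 21 seats: Arden 1, Brisco 8, Carrow 3, Dorne 6, Eskel 3.
Arden drops from 2 to 1.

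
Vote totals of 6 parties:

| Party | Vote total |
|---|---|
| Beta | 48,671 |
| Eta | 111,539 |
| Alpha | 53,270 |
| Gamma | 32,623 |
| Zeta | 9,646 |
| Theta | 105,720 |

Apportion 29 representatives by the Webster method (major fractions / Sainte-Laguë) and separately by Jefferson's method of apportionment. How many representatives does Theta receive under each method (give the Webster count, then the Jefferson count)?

8 and 9

Webster: Beta 4, Eta 9, Alpha 4, Gamma 3, Zeta 1, Theta 8.
Jefferson: Beta 4, Eta 10, Alpha 4, Gamma 2, Zeta 0, Theta 9.
Theta gets 8 under Webster and 9 under Jefferson.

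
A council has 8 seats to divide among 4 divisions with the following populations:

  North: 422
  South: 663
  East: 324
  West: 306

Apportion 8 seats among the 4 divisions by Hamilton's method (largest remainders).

The standard divisor is 1715/8 ≈ 214.375.
Standard quotas: North 1.969, South 3.093, East 1.511, West 1.427.
Lower quotas: North 1, South 3, East 1, West 1 (sum 6, leaving 2 seats).
Remainders in descending order: North 0.969, East 0.511, West 0.427, South 0.093.
Largest remainders: North, East receive the extra seats.

North 2; South 3; East 2; West 1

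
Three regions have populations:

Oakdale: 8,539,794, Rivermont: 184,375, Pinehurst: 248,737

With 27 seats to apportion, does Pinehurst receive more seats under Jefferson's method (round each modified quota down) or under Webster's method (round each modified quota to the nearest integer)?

Webster

Jefferson: Oakdale 27, Rivermont 0, Pinehurst 0.
Webster: Oakdale 25, Rivermont 1, Pinehurst 1.
Pinehurst gets 0 under Jefferson and 1 under Webster.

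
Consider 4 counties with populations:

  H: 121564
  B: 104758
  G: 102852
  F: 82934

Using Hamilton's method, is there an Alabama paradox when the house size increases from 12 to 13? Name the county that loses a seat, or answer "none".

none

At 12 seats: H 4, B 3, G 3, F 2.
At 13 seats: H 4, B 3, G 3, F 3.
No county's allocation decreased.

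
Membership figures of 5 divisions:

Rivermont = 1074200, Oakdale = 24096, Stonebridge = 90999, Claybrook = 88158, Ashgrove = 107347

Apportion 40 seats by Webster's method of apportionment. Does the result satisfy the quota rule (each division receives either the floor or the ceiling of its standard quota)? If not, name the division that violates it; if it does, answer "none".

Standard quotas: Rivermont 31.028, Oakdale 0.696, Stonebridge 2.629, Claybrook 2.546, Ashgrove 3.101.
Webster allocation: Rivermont 30, Oakdale 1, Stonebridge 3, Claybrook 3, Ashgrove 3.
Rivermont has quota 31.028 (lower 31, upper 32) but receives 30 — outside the quota interval.

Rivermont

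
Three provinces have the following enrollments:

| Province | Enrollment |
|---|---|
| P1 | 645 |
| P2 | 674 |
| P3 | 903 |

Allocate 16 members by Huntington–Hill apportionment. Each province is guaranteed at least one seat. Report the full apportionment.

P1 5; P2 5; P3 6

With divisor 142: modified quotas P1 4.542, P2 4.746, P3 6.359.
Geometric-mean thresholds: P1 √(4·5)=4.472, P2 √(4·5)=4.472, P3 √(6·7)=6.481.
Each quota rounded against its threshold gives P1 5, P2 5, P3 6 (total 16).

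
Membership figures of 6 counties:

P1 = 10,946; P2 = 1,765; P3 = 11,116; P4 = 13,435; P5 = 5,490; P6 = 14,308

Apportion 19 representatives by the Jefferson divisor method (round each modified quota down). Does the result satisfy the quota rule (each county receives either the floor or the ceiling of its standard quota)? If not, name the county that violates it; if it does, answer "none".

Standard quotas: P1 3.645, P2 0.588, P3 3.701, P4 4.474, P5 1.828, P6 4.764.
Jefferson allocation: P1 4, P2 0, P3 4, P4 4, P5 2, P6 5.
Every allocation lies between the lower and upper quota.

none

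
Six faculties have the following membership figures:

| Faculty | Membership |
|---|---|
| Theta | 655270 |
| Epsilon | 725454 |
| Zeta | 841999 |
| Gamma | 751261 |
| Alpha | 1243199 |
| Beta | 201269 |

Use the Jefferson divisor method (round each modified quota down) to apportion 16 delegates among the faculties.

Standard divisor 4418452/16 ≈ 276153.25; standard quotas: Theta 2.373, Epsilon 2.627, Zeta 3.049, Gamma 2.720, Alpha 4.502, Beta 0.729.
Rounding down gives 2, 2, 3, 2, 4, 0 = 13 seats, so the divisor must be adjusted.
With modified divisor 230100: modified quotas Theta 2.848, Epsilon 3.153, Zeta 3.659, Gamma 3.265, Alpha 5.403, Beta 0.875.
Rounding down: Theta 2, Epsilon 3, Zeta 3, Gamma 3, Alpha 5, Beta 0 (total 16).

Theta 2, Epsilon 3, Zeta 3, Gamma 3, Alpha 5, Beta 0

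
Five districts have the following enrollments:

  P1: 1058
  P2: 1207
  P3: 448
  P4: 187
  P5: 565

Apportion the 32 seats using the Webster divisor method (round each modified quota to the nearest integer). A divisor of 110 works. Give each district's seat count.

P1: 10, P2: 11, P3: 4, P4: 2, P5: 5

With modified divisor 110: modified quotas P1 9.618, P2 10.973, P3 4.073, P4 1.700, P5 5.136.
Rounding to the nearest integer: P1 10, P2 11, P3 4, P4 2, P5 5 (total 32).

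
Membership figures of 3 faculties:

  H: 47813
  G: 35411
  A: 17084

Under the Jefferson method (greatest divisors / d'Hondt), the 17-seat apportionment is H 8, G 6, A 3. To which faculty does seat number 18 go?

H

Priority for the next seat is population ÷ (current seats + 1).
Priorities: H 5312.556, G 5058.714, A 4271.000.
Highest priority: H.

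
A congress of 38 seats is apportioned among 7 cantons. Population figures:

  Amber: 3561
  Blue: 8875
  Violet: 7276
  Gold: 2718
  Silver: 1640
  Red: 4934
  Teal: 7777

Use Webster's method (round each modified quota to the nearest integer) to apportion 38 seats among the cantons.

Amber 4; Blue 9; Violet 7; Gold 3; Silver 2; Red 5; Teal 8

Standard divisor 36781/38 ≈ 967.921; standard quotas: Amber 3.679, Blue 9.169, Violet 7.517, Gold 2.808, Silver 1.694, Red 5.098, Teal 8.035.
Rounding to the nearest integer gives 4, 9, 8, 3, 2, 5, 8 = 39 seats, so the divisor must be adjusted.
With modified divisor 1000: modified quotas Amber 3.561, Blue 8.875, Violet 7.276, Gold 2.718, Silver 1.640, Red 4.934, Teal 7.777.
Rounding to the nearest integer: Amber 4, Blue 9, Violet 7, Gold 3, Silver 2, Red 5, Teal 8 (total 38).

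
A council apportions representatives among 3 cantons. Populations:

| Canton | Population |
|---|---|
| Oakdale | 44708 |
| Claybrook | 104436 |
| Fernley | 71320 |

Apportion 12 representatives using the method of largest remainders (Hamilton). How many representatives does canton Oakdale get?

2

Standard divisor: 220464 ÷ 12 = 18372.
Standard quotas: Oakdale 2.4335, Claybrook 5.6845, Fernley 3.8820.
Lower quotas: Oakdale 2, Claybrook 5, Fernley 3 (sum 10, leaving 2 seats).
Remainders in descending order: Fernley 0.8820, Claybrook 0.6845, Oakdale 0.4335.
Largest remainders: Fernley, Claybrook receive the extra seats.
Oakdale receives 2.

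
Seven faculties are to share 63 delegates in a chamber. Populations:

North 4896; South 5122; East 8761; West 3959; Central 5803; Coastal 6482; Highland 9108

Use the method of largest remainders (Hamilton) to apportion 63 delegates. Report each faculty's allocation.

North 7, South 7, East 13, West 6, Central 8, Coastal 9, Highland 13

Standard divisor: 44131 ÷ 63 ≈ 700.492.
Standard quotas: North 6.9894, South 7.3120, East 12.5069, West 5.6517, Central 8.2842, Coastal 9.2535, Highland 13.0023.
Lower quotas: North 6, South 7, East 12, West 5, Central 8, Coastal 9, Highland 13 (sum 60, leaving 3 seats).
Remainders in descending order: North 0.9894, West 0.6517, East 0.5069, South 0.3120, Central 0.2842, Coastal 0.2535, Highland 0.0023.
Largest remainders: North, West, East receive the extra seats.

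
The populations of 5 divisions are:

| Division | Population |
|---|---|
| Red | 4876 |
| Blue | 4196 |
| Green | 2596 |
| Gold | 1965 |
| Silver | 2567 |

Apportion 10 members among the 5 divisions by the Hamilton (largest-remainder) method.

Red 3, Blue 3, Green 2, Gold 1, Silver 1

Standard divisor: 16200 ÷ 10 = 1620.
Standard quotas: Red 3.010, Blue 2.590, Green 1.602, Gold 1.213, Silver 1.585.
Lower quotas: Red 3, Blue 2, Green 1, Gold 1, Silver 1 (sum 8, leaving 2 seats).
Remainders in descending order: Green 0.602, Blue 0.590, Silver 0.585, Gold 0.213, Red 0.010.
The surplus seats go to Green, Blue.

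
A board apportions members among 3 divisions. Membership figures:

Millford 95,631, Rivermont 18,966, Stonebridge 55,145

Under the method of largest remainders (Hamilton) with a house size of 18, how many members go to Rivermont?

The standard divisor is 169742/18 ≈ 9430.111.
Standard quotas: Millford 10.1410, Rivermont 2.0112, Stonebridge 5.8478.
Lower quotas: Millford 10, Rivermont 2, Stonebridge 5 (sum 17, leaving 1 seat).
Remainders in descending order: Stonebridge 0.8478, Millford 0.1410, Rivermont 0.0112.
Largest remainder: Stonebridge receives the extra seat.
Rivermont receives 2.

2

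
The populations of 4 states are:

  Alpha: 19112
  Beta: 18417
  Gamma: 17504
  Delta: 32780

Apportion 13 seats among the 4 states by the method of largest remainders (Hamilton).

Alpha 3, Beta 3, Gamma 2, Delta 5

Total 87813; standard divisor 87813/13 ≈ 6754.846.
Standard quotas: Alpha 2.8294, Beta 2.7265, Gamma 2.5913, Delta 4.8528.
Lower quotas: Alpha 2, Beta 2, Gamma 2, Delta 4 (sum 10, leaving 3 seats).
Remainders in descending order: Delta 0.8528, Alpha 0.8294, Beta 0.7265, Gamma 0.5913.
The surplus seats go to Delta, Alpha, Beta.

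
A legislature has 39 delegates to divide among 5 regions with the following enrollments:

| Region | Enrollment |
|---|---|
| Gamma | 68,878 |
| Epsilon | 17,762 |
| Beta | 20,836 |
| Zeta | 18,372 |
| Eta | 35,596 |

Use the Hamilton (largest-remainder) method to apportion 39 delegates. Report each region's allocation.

Gamma 17; Epsilon 4; Beta 5; Zeta 4; Eta 9

Standard divisor: 161444 ÷ 39 ≈ 4139.59.
Standard quotas: Gamma 16.6388, Epsilon 4.2908, Beta 5.0333, Zeta 4.4381, Eta 8.5989.
Lower quotas: Gamma 16, Epsilon 4, Beta 5, Zeta 4, Eta 8 (sum 37, leaving 2 seats).
Remainders in descending order: Gamma 0.6388, Eta 0.5989, Zeta 0.4381, Epsilon 0.2908, Beta 0.0333.
Largest remainders: Gamma, Eta receive the extra seats.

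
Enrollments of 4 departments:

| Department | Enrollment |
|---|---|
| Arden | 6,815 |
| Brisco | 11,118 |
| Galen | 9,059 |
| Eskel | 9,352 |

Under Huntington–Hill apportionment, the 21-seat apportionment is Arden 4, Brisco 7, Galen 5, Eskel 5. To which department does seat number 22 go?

Priority for the next seat is population ÷ (√(s·(s+1))).
Priorities: Arden 1523.880, Brisco 1485.705, Galen 1653.940, Eskel 1707.434.
Highest priority: Eskel.

Eskel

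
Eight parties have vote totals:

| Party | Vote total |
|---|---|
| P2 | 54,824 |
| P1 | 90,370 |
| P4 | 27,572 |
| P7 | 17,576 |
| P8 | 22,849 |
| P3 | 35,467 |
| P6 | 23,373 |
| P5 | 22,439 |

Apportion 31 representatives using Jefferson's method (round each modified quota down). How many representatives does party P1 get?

Standard divisor 294470/31 ≈ 9499.032; standard quotas: P2 5.772, P1 9.514, P4 2.903, P7 1.850, P8 2.405, P3 3.734, P6 2.461, P5 2.362.
Rounding down gives 5, 9, 2, 1, 2, 3, 2, 2 = 26 seats, so the divisor must be adjusted.
With modified divisor 8500: modified quotas P2 6.450, P1 10.632, P4 3.244, P7 2.068, P8 2.688, P3 4.173, P6 2.750, P5 2.640.
Rounding down: P2 6, P1 10, P4 3, P7 2, P8 2, P3 4, P6 2, P5 2 (total 31).
P1 receives 10.

10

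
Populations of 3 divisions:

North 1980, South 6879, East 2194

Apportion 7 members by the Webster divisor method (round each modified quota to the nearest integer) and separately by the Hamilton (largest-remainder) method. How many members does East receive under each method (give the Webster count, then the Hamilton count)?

1 and 2

Webster: North 1, South 5, East 1.
Hamilton: North 1, South 4, East 2.
East gets 1 under Webster and 2 under Hamilton.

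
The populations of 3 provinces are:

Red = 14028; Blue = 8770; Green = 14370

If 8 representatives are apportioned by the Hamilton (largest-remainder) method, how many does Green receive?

Standard divisor: 37168 ÷ 8 = 4646.
Standard quotas: Red 3.0194, Blue 1.8876, Green 3.0930.
Lower quotas: Red 3, Blue 1, Green 3 (sum 7, leaving 1 seat).
Remainders in descending order: Blue 0.8876, Green 0.0930, Red 0.0194.
Largest remainder: Blue receives the extra seat.
Green receives 3.

3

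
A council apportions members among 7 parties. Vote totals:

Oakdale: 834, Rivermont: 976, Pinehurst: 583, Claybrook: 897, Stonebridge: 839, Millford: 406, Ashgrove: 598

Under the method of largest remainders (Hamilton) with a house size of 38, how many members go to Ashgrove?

Total 5133; standard divisor 5133/38 ≈ 135.079.
Standard quotas: Oakdale 6.174, Rivermont 7.225, Pinehurst 4.316, Claybrook 6.641, Stonebridge 6.211, Millford 3.006, Ashgrove 4.427.
Lower quotas: Oakdale 6, Rivermont 7, Pinehurst 4, Claybrook 6, Stonebridge 6, Millford 3, Ashgrove 4 (sum 36, leaving 2 seats).
Remainders in descending order: Claybrook 0.641, Ashgrove 0.427, Pinehurst 0.316, Rivermont 0.225, Stonebridge 0.211, Oakdale 0.174, Millford 0.006.
Largest remainders: Claybrook, Ashgrove receive the extra seats.
Ashgrove receives 5.

5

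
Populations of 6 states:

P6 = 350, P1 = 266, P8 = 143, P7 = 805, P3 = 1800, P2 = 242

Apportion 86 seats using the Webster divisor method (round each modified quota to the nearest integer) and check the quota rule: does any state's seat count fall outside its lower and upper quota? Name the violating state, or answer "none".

P3

Standard quotas: P6 8.347, P1 6.344, P8 3.410, P7 19.199, P3 42.928, P2 5.771.
Webster allocation: P6 8, P1 6, P8 3, P7 19, P3 44, P2 6.
P3 has quota 42.928 (lower 42, upper 43) but receives 44 — outside the quota interval.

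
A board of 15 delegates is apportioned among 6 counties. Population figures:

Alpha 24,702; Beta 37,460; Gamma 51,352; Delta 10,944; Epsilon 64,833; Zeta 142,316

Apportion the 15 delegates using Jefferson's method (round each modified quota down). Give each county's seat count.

Standard divisor 331607/15 ≈ 22107.133; standard quotas: Alpha 1.117, Beta 1.694, Gamma 2.323, Delta 0.495, Epsilon 2.933, Zeta 6.438.
Rounding down gives 1, 1, 2, 0, 2, 6 = 12 seats, so the divisor must be adjusted.
With modified divisor 18300: modified quotas Alpha 1.350, Beta 2.047, Gamma 2.806, Delta 0.598, Epsilon 3.543, Zeta 7.777.
Rounding down: Alpha 1, Beta 2, Gamma 2, Delta 0, Epsilon 3, Zeta 7 (total 15).

Alpha=1, Beta=2, Gamma=2, Delta=0, Epsilon=3, Zeta=7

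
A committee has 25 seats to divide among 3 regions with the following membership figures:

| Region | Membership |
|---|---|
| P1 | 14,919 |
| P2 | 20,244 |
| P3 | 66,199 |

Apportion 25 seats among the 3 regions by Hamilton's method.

Total 101362; standard divisor 101362/25 ≈ 4054.48.
Standard quotas: P1 3.6796, P2 4.9930, P3 16.3274.
Lower quotas: P1 3, P2 4, P3 16 (sum 23, leaving 2 seats).
Remainders in descending order: P2 0.9930, P1 0.6796, P3 0.3274.
The surplus seats go to P2, P1.

P1 4, P2 5, P3 16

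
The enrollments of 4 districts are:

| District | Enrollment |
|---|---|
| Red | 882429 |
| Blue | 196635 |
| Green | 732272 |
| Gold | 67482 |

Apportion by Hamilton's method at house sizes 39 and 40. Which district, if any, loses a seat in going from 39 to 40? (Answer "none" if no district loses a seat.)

At 39 seats: Red 18, Blue 4, Green 15, Gold 2.
At 40 seats: Red 19, Blue 4, Green 16, Gold 1.
Gold drops from 2 to 1.

Gold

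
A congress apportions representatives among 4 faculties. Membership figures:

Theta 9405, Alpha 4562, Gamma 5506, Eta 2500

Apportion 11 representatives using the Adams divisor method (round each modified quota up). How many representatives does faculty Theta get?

4

Standard divisor 21973/11 ≈ 1997.545; standard quotas: Theta 4.708, Alpha 2.284, Gamma 2.756, Eta 1.252.
Rounding up gives 5, 3, 3, 2 = 13 seats, so the divisor must be adjusted.
With modified divisor 2400: modified quotas Theta 3.919, Alpha 1.901, Gamma 2.294, Eta 1.042.
Rounding up: Theta 4, Alpha 2, Gamma 3, Eta 2 (total 11).
Theta receives 4.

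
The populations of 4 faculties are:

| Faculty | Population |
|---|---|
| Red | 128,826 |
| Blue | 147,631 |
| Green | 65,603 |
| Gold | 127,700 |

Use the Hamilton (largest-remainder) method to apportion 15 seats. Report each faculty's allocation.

Standard divisor: 469760 ÷ 15 ≈ 31317.333.
Standard quotas: Red 4.1136, Blue 4.7140, Green 2.0948, Gold 4.0776.
Lower quotas: Red 4, Blue 4, Green 2, Gold 4 (sum 14, leaving 1 seat).
Remainders in descending order: Blue 0.7140, Red 0.1136, Green 0.0948, Gold 0.0776.
The surplus seat goes to Blue.

Red 4; Blue 5; Green 2; Gold 4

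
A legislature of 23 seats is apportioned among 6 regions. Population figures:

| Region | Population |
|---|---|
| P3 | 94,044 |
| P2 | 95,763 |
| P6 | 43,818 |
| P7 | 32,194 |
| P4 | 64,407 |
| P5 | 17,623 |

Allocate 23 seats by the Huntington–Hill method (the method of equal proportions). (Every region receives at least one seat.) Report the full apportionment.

With divisor 14644: modified quotas P3 6.422, P2 6.539, P6 2.992, P7 2.198, P4 4.398, P5 1.203.
Geometric-mean thresholds: P3 √(6·7)=6.481, P2 √(6·7)=6.481, P6 √(2·3)=2.449, P7 √(2·3)=2.449, P4 √(4·5)=4.472, P5 √(1·2)=1.414.
Each quota rounded against its threshold gives P3 6, P2 7, P6 3, P7 2, P4 4, P5 1 (total 23).

P3=6, P2=7, P6=3, P7=2, P4=4, P5=1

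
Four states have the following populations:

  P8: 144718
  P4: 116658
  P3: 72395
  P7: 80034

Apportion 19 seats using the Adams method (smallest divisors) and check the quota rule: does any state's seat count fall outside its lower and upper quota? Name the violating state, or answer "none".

Standard quotas: P8 6.645, P4 5.356, P3 3.324, P7 3.675.
Adams allocation: P8 6, P4 5, P3 4, P7 4.
Every allocation lies between the lower and upper quota.

none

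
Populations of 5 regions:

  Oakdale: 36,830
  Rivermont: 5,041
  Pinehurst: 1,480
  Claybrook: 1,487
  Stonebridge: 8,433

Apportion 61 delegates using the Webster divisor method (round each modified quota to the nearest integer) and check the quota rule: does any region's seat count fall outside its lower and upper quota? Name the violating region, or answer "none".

Oakdale

Standard quotas: Oakdale 42.174, Rivermont 5.772, Pinehurst 1.695, Claybrook 1.703, Stonebridge 9.657.
Webster allocation: Oakdale 41, Rivermont 6, Pinehurst 2, Claybrook 2, Stonebridge 10.
Oakdale has quota 42.174 (lower 42, upper 43) but receives 41 — outside the quota interval.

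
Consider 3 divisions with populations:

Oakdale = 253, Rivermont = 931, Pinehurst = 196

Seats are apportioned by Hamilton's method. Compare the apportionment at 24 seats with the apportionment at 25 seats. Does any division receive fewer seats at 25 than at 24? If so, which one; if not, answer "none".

At 24 seats: Oakdale 4, Rivermont 16, Pinehurst 4.
At 25 seats: Oakdale 5, Rivermont 17, Pinehurst 3.
Pinehurst drops from 4 to 3.

Pinehurst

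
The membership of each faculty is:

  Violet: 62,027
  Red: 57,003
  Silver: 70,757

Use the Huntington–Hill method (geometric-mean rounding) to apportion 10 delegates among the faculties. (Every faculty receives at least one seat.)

Violet 3, Red 3, Silver 4

With divisor 19166: modified quotas Violet 3.236, Red 2.974, Silver 3.692.
Geometric-mean thresholds: Violet √(3·4)=3.464, Red √(2·3)=2.449, Silver √(3·4)=3.464.
Each quota rounded against its threshold gives Violet 3, Red 3, Silver 4 (total 10).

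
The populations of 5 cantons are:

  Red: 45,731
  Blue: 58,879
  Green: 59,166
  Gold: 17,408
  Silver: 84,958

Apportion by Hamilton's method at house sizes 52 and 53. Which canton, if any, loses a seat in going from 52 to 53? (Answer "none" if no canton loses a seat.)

none

At 52 seats: Red 9, Blue 11, Green 12, Gold 3, Silver 17.
At 53 seats: Red 9, Blue 12, Green 12, Gold 3, Silver 17.
No canton's allocation decreased.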